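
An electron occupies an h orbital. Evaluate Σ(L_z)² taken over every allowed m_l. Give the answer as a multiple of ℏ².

An h state has l = 5.
The allowed m_l values are -5, -4, -3, -2, -1, 0, 1, 2, 3, 4, 5.
Σ m_l² = l(l+1)(2l+1)/3 = 5·6·11/3 = 110.

Σ(L_z)² = 110 ℏ²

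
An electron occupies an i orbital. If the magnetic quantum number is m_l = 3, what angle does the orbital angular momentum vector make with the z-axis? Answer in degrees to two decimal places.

θ ≈ 62.42°

An i state has l = 6.
|L| = √(l(l+1)) ℏ = √42 ℏ.
L_z = m_l ℏ = 3ℏ.
cos θ = L_z/|L| = 3/√42, so θ ≈ 62.42°.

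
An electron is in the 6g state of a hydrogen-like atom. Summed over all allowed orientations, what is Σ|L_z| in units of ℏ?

Σ|L_z| = 20 ℏ

For 6g, l = 4.
m_l runs from −4 to 4, i.e. {-4, -3, -2, -1, 0, 1, 2, 3, 4}.
Σ|m_l| = 2·4(4+1)/2 = 20.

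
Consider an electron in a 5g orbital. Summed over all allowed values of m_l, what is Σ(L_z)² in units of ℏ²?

The 5g subshell has l = 4.
m_l ∈ {-4, -3, -2, -1, 0, 1, 2, 3, 4}.
Σ m_l² = l(l+1)(2l+1)/3 = 4·5·9/3 = 60.

Σ(L_z)² = 60 ℏ²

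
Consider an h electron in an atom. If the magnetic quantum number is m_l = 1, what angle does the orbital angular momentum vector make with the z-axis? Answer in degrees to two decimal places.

For an h orbital, l = 5.
|L|² = l(l+1)ℏ² = 30ℏ², so |L| = √30 ℏ.
L_z = m_l ℏ = 1ℏ.
cos θ = L_z/|L| = 1/√30, so θ ≈ 79.48°.

θ ≈ 79.48°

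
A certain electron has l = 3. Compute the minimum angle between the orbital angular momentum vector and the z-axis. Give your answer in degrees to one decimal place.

θ_min ≈ 30.0°

|L|² = l(l+1)ℏ² = 12ℏ², so |L| = 2√3 ℏ.
The smallest angle corresponds to the largest L_z, i.e. m_l = l = 3, giving L_z = 3ℏ.
cos θ_min = 3/√12, so θ_min ≈ 30.0°.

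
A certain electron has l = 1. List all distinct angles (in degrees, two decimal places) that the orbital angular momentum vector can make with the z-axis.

|L| = ℏ√(l(l+1)) = √2 ℏ.
cos θ = m_l/√2 for each m_l ∈ {-1, 0, 1}.

θ ∈ {45.00°, 90.00°, 135.00°}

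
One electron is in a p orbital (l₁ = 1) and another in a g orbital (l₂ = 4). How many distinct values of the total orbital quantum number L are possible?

The total orbital quantum number L ranges from |l₁ − l₂| to l₁ + l₂ in integer steps.
So L can be 3, 4, 5.
That is 3 values.

3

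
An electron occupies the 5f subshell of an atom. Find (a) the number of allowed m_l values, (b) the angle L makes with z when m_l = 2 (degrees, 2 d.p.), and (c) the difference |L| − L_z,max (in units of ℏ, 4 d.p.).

For 5f, l = 3.
There are 2l+1 = 7 values of m_l.
For m_l = 2: cos θ = 2/√12, θ ≈ 54.74°.
|L| − L_z,max = (2√3 − 3)ℏ ≈ 0.4641ℏ.

7 values; θ(m_l=2) ≈ 54.74°; |L|−L_z,max ≈ 0.4641ℏ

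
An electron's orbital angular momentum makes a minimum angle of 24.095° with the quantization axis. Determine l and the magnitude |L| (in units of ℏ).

cos²θ_min = l/(l+1) = 0.8333.
Solving: l = 5.
Then |L| = ℏ√(5·6) = √30 ℏ.

l = 5, |L| = √30 ℏ ≈ 5.477ℏ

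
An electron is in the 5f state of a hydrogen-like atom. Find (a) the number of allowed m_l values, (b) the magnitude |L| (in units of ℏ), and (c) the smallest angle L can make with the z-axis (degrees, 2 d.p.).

7 values; |L| = 2√3 ℏ ≈ 3.464ℏ; θ_min ≈ 30.00°

For 5f, l = 3.
There are 2l+1 = 7 values of m_l.
|L| = ℏ√(3·4) = 2√3 ℏ ≈ 3.464ℏ.
cos θ_min = 3/√12, so θ_min ≈ 30.00°.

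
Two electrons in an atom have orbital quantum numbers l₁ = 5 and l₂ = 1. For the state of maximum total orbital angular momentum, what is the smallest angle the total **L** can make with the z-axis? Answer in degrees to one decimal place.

The total orbital quantum number L ranges from |l₁ − l₂| to l₁ + l₂ in integer steps.
So L can be 4, 5, 6.
The maximum is L = 6, with |L_tot| = ℏ√(6·7) = √42 ℏ.
The minimum angle with z is arccos(6/√42) ≈ 22.2°.

θ_min ≈ 22.2°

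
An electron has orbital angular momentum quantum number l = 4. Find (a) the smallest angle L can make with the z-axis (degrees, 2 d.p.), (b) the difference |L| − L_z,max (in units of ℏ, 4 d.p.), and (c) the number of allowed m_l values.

θ_min ≈ 26.57°; |L|−L_z,max ≈ 0.4721ℏ; 9 values

cos θ_min = 4/√20, so θ_min ≈ 26.57°.
|L| − L_z,max = (2√5 − 4)ℏ ≈ 0.4721ℏ.
There are 2l+1 = 9 values of m_l.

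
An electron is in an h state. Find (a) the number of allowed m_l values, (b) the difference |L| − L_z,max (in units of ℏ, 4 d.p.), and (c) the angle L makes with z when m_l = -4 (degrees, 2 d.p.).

11 values; |L|−L_z,max ≈ 0.4772ℏ; θ(m_l=-4) ≈ 136.91°

The letter h corresponds to l = 5.
There are 2l+1 = 11 values of m_l.
|L| − L_z,max = (√30 − 5)ℏ ≈ 0.4772ℏ.
For m_l = -4: cos θ = -4/√30, θ ≈ 136.91°.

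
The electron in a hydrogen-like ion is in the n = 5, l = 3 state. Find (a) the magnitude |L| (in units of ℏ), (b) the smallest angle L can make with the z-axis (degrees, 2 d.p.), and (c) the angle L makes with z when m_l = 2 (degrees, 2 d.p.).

|L| = ℏ√(3·4) = 2√3 ℏ ≈ 3.464ℏ.
cos θ_min = 3/√12, so θ_min ≈ 30.00°.
For m_l = 2: cos θ = 2/√12, θ ≈ 54.74°.

|L| = 2√3 ℏ ≈ 3.464ℏ; θ_min ≈ 30.00°; θ(m_l=2) ≈ 54.74°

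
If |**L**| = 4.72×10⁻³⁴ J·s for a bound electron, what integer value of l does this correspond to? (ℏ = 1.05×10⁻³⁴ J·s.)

l = 4

In units of ℏ, |L| ≈ 4.495.
l(l+1) ≈ 4.495² ≈ 20.21, so l = 4.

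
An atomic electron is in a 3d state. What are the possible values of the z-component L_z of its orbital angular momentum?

L_z ∈ {−2ℏ, −ℏ, 0, ℏ, 2ℏ}

For 3d, l = 2.
L_z = m_l ℏ with m_l ranging from −l to +l in integer steps.
For l = 2: m_l ∈ {-2, -1, 0, 1, 2}.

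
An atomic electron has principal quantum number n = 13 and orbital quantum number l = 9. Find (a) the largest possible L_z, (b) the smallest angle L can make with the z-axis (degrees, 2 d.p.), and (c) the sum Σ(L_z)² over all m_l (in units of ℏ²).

L_z,max = 9ℏ; θ_min ≈ 18.43°; Σ(L_z)² = 570 ℏ²

L_z,max = lℏ = 9ℏ.
cos θ_min = 9/√90, so θ_min ≈ 18.43°.
Σ m_l² = 570, so Σ(L_z)² = 570 ℏ².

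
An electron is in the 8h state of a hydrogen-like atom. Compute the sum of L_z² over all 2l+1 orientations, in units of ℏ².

The 8h subshell has l = 5.
m_l runs from −5 to 5, i.e. {-5, -4, -3, -2, -1, 0, 1, 2, 3, 4, 5}.
Summing m² from −5 to 5: Σ m_l² = 110.

Σ(L_z)² = 110 ℏ²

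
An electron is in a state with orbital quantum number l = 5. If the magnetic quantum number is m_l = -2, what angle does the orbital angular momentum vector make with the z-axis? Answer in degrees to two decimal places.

θ ≈ 111.42°

|L|² = l(l+1)ℏ² = 30ℏ², so |L| = √30 ℏ.
L_z = m_l ℏ = −2ℏ.
cos θ = L_z/|L| = -2/√30, so θ ≈ 111.42°.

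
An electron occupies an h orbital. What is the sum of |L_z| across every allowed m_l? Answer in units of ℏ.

An h state has l = 5.
m_l ∈ {-5, -4, -3, -2, -1, 0, 1, 2, 3, 4, 5}.
Σ|m_l| = l(l+1) = 30.

Σ|L_z| = 30 ℏ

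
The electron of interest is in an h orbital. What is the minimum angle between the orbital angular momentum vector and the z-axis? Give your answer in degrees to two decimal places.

θ_min ≈ 24.09°

For an h orbital, l = 5.
|L| = √(l(l+1)) ℏ = √30 ℏ.
The smallest angle corresponds to the largest L_z, i.e. m_l = l = 5, giving L_z = 5ℏ.
cos θ_min = 5/√30, so θ_min ≈ 24.09°.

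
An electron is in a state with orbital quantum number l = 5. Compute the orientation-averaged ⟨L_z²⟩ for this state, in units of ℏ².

⟨L_z²⟩ = 10 ℏ²

m_l ∈ {-5, -4, -3, -2, -1, 0, 1, 2, 3, 4, 5}.
Average of L_z² over 11 states: 110/11 ℏ² = 10 ℏ².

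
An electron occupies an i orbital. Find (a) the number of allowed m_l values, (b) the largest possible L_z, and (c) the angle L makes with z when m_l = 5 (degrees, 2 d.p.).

The letter i corresponds to l = 6.
There are 2l+1 = 13 values of m_l.
L_z,max = lℏ = 6ℏ.
For m_l = 5: cos θ = 5/√42, θ ≈ 39.51°.

13 values; L_z,max = 6ℏ; θ(m_l=5) ≈ 39.51°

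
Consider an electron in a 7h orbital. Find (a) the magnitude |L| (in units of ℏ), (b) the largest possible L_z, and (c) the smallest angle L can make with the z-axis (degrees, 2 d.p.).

|L| = √30 ℏ ≈ 5.477ℏ; L_z,max = 5ℏ; θ_min ≈ 24.09°

For 7h, l = 5.
|L| = ℏ√(5·6) = √30 ℏ ≈ 5.477ℏ.
L_z,max = lℏ = 5ℏ.
cos θ_min = 5/√30, so θ_min ≈ 24.09°.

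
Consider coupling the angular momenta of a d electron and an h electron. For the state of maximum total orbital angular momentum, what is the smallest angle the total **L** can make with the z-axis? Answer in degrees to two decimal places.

θ_min ≈ 20.70°

Angular momentum addition gives L = |l₁ − l₂|, …, l₁ + l₂.
Allowed values: L = 3, 4, 5, 6, 7.
The maximum is L = 7, with |L_tot| = ℏ√(7·8) = 2√14 ℏ.
The minimum angle with z is arccos(7/√56) ≈ 20.70°.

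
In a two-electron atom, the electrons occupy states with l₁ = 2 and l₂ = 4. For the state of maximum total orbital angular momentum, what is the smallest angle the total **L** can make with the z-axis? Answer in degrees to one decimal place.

L runs from |2 − 4| = 2 to 2 + 4 = 6.
Allowed values: L = 2, 3, 4, 5, 6.
The maximum is L = 6, with |L_tot| = ℏ√(6·7) = √42 ℏ.
The minimum angle with z is arccos(6/√42) ≈ 22.2°.

θ_min ≈ 22.2°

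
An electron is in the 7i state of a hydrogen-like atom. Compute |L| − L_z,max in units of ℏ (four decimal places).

|L| − L_z,max ≈ 0.4807ℏ

For 7i, l = 6.
|L| = √42 ℏ ≈ 6.4807ℏ, while L_z,max = lℏ = 6ℏ.
The difference is (√42 − 6)ℏ ≈ 0.4807ℏ.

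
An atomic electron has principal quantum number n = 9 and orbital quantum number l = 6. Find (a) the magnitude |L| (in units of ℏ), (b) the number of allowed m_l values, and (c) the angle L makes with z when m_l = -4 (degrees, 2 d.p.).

|L| = ℏ√(6·7) = √42 ℏ ≈ 6.481ℏ.
There are 2l+1 = 13 values of m_l.
For m_l = -4: cos θ = -4/√42, θ ≈ 128.11°.

|L| = √42 ℏ ≈ 6.481ℏ; 13 values; θ(m_l=-4) ≈ 128.11°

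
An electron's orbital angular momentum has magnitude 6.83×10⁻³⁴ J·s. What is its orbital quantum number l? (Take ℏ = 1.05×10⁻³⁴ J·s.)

l = 6

Dividing by ℏ: |L|/ℏ ≈ 6.505.
(|L|/ℏ)² = l(l+1) ≈ 42.31 ⇒ l = 6.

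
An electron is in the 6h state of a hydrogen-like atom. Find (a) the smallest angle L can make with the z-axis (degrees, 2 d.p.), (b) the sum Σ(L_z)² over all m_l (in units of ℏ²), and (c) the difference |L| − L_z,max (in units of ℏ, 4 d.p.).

θ_min ≈ 24.09°; Σ(L_z)² = 110 ℏ²; |L|−L_z,max ≈ 0.4772ℏ

For 6h, l = 5.
cos θ_min = 5/√30, so θ_min ≈ 24.09°.
Σ m_l² = 110, so Σ(L_z)² = 110 ℏ².
|L| − L_z,max = (√30 − 5)ℏ ≈ 0.4772ℏ.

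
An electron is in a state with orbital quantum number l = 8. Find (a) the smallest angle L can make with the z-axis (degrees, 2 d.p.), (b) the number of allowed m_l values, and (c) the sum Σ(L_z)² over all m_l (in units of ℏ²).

cos θ_min = 8/√72, so θ_min ≈ 19.47°.
There are 2l+1 = 17 values of m_l.
Σ m_l² = 408, so Σ(L_z)² = 408 ℏ².

θ_min ≈ 19.47°; 17 values; Σ(L_z)² = 408 ℏ²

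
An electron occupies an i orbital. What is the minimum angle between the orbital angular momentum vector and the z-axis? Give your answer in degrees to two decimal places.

The letter i corresponds to l = 6.
|L|² = l(l+1)ℏ² = 42ℏ², so |L| = √42 ℏ.
The smallest angle corresponds to the largest L_z, i.e. m_l = l = 6, giving L_z = 6ℏ.
cos θ_min = 6/√42, so θ_min ≈ 22.21°.

θ_min ≈ 22.21°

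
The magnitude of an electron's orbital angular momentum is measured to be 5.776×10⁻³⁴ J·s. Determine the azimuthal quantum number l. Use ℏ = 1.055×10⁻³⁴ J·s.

l = 5

In units of ℏ, |L| ≈ 5.475.
l(l+1) ≈ 5.475² ≈ 29.97, so l = 5.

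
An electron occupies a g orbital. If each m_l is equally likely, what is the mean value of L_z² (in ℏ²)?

⟨L_z²⟩ = 6.667 ℏ²

A g state has l = 4.
m_l ∈ {-4, -3, -2, -1, 0, 1, 2, 3, 4}.
⟨L_z²⟩ = ℏ²·(Σ m_l²)/(2l+1) = ℏ²·60/9 = 6.667ℏ².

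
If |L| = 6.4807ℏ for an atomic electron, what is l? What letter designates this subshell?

l = 6 (i orbital)

|L| = ℏ√(l(l+1)), so l(l+1) = 42.
l² + l − 42 = 0 ⇒ l = 6.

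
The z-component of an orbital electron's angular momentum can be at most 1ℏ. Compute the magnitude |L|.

Since max m_l = l, l = 1.
|L| = ℏ√(l(l+1)) = √2 ℏ.

|L| = √2 ℏ ≈ 1.414ℏ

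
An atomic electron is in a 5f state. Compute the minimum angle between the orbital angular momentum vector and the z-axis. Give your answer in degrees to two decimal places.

For 5f, l = 3.
|L|² = l(l+1)ℏ² = 12ℏ², so |L| = 2√3 ℏ.
The smallest angle corresponds to the largest L_z, i.e. m_l = l = 3, giving L_z = 3ℏ.
cos θ_min = 3/√12, so θ_min ≈ 30.00°.

θ_min ≈ 30.00°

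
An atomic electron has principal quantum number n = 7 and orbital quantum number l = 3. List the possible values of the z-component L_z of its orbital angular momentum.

L_z ∈ {−3ℏ, −2ℏ, −ℏ, 0, ℏ, 2ℏ, 3ℏ}

L_z = m_l ℏ with m_l ranging from −l to +l in integer steps.
For l = 3: m_l ∈ {-3, -2, -1, 0, 1, 2, 3}.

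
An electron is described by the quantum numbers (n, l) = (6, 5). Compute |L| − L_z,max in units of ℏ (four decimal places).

|L| − L_z,max ≈ 0.4772ℏ

|L| = √30 ℏ ≈ 5.4772ℏ, while L_z,max = lℏ = 5ℏ.
The difference is (√30 − 5)ℏ ≈ 0.4772ℏ.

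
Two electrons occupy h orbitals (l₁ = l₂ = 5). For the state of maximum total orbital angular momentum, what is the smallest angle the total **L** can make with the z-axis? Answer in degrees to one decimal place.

Angular momentum addition gives L = |l₁ − l₂|, …, l₁ + l₂.
Allowed values: L = 0, 1, 2, 3, 4, 5, 6, 7, 8, 9, 10.
The maximum is L = 10, with |L_tot| = ℏ√(10·11) = √110 ℏ.
The minimum angle with z is arccos(10/√110) ≈ 17.5°.

θ_min ≈ 17.5°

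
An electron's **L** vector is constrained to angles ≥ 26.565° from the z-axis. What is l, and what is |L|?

cos²θ_min = l/(l+1) = 0.8000.
l = cos²θ/sin²θ ≈ 4.
Then |L| = ℏ√(4·5) = 2√5 ℏ.

l = 4, |L| = 2√5 ℏ ≈ 4.472ℏ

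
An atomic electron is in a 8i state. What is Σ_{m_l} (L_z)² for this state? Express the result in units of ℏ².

8i means n = 8, l = 6.
m_l ∈ {-6, -5, -4, -3, -2, -1, 0, 1, 2, 3, 4, 5, 6}.
Σ m_l² = 2·(1 + 4 + 9 + 16 + 25 + 36) = 182.

Σ(L_z)² = 182 ℏ²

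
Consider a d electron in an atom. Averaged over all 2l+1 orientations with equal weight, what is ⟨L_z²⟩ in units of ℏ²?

⟨L_z²⟩ = 2 ℏ²

For a d orbital, l = 2.
m_l runs from −2 to 2, i.e. {-2, -1, 0, 1, 2}.
⟨L_z²⟩ = ℏ²·(Σ m_l²)/(2l+1) = ℏ²·10/5 = 2ℏ².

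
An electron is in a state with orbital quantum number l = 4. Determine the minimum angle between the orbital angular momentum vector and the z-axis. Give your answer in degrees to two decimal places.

|L| = √(l(l+1)) ℏ = 2√5 ℏ.
The smallest angle corresponds to the largest L_z, i.e. m_l = l = 4, giving L_z = 4ℏ.
cos θ_min = 4/√20, so θ_min ≈ 26.57°.

θ_min ≈ 26.57°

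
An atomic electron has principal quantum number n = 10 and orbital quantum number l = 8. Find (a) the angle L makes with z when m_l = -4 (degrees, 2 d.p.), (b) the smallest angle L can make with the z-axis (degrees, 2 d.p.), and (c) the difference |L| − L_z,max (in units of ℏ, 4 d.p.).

For m_l = -4: cos θ = -4/√72, θ ≈ 118.13°.
cos θ_min = 8/√72, so θ_min ≈ 19.47°.
|L| − L_z,max = (6√2 − 8)ℏ ≈ 0.4853ℏ.

θ(m_l=-4) ≈ 118.13°; θ_min ≈ 19.47°; |L|−L_z,max ≈ 0.4853ℏ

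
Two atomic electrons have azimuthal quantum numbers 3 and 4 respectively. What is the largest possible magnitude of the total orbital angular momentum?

|L_tot|_max = 2√14 ℏ ≈ 7.483ℏ

Angular momentum addition gives L = |l₁ − l₂|, …, l₁ + l₂.
L ∈ {1, 2, 3, 4, 5, 6, 7}.
The largest magnitude corresponds to L = 7: |L_tot| = ℏ√(7·8) = 2√14 ℏ.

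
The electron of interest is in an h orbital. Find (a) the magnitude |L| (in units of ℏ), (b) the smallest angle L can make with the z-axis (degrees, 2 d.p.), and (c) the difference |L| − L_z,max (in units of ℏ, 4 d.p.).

|L| = √30 ℏ ≈ 5.477ℏ; θ_min ≈ 24.09°; |L|−L_z,max ≈ 0.4772ℏ

The letter h corresponds to l = 5.
|L| = ℏ√(5·6) = √30 ℏ ≈ 5.477ℏ.
cos θ_min = 5/√30, so θ_min ≈ 24.09°.
|L| − L_z,max = (√30 − 5)ℏ ≈ 0.4772ℏ.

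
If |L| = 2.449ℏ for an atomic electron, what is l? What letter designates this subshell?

|L| = ℏ√(l(l+1)), so l(l+1) = 6.
The positive root is l = 2.

l = 2 (d orbital)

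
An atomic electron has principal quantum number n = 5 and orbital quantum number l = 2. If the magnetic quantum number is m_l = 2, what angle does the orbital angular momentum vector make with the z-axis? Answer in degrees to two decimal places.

θ ≈ 35.26°

|L| = √(l(l+1)) ℏ = √6 ℏ.
L_z = m_l ℏ = 2ℏ.
cos θ = L_z/|L| = 2/√6, so θ ≈ 35.26°.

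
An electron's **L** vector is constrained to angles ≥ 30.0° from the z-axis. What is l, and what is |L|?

l = 3, |L| = 2√3 ℏ ≈ 3.464ℏ

At minimum angle, m_l = l, so cos θ = l/√(l(l+1)); cos²θ = l/(l+1) = 0.7500.
l = cos²θ/sin²θ ≈ 3.
Then |L| = ℏ√(3·4) = 2√3 ℏ.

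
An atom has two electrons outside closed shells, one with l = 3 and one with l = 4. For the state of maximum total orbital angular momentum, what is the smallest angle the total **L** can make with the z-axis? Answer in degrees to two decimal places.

θ_min ≈ 20.70°

Angular momentum addition gives L = |l₁ − l₂|, …, l₁ + l₂.
So L can be 1, 2, 3, 4, 5, 6, 7.
The maximum is L = 7, with |L_tot| = ℏ√(7·8) = 2√14 ℏ.
The minimum angle with z is arccos(7/√56) ≈ 20.70°.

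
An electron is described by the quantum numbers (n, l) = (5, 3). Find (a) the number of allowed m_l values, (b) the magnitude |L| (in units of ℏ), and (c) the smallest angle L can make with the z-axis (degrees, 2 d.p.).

7 values; |L| = 2√3 ℏ ≈ 3.464ℏ; θ_min ≈ 30.00°

There are 2l+1 = 7 values of m_l.
|L| = ℏ√(3·4) = 2√3 ℏ ≈ 3.464ℏ.
cos θ_min = 3/√12, so θ_min ≈ 30.00°.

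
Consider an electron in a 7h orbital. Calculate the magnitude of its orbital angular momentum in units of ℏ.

For 7h, l = 5.
|L| = ℏ√(l(l+1)) = ℏ√(5·6) = √30 ℏ

|L| = √30 ℏ ≈ 5.477ℏ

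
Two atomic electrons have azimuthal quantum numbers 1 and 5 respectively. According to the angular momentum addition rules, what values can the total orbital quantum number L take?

L runs from |1 − 5| = 4 to 1 + 5 = 6.
So L can be 4, 5, 6.

L = 4, 5, 6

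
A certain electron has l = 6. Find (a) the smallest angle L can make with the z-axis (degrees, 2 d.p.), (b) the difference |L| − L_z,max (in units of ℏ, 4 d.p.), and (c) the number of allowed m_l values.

cos θ_min = 6/√42, so θ_min ≈ 22.21°.
|L| − L_z,max = (√42 − 6)ℏ ≈ 0.4807ℏ.
There are 2l+1 = 13 values of m_l.

θ_min ≈ 22.21°; |L|−L_z,max ≈ 0.4807ℏ; 13 values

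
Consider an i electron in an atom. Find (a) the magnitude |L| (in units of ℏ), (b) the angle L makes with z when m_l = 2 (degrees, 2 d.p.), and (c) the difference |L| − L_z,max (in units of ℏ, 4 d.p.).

|L| = √42 ℏ ≈ 6.481ℏ; θ(m_l=2) ≈ 72.02°; |L|−L_z,max ≈ 0.4807ℏ

The letter i corresponds to l = 6.
|L| = ℏ√(6·7) = √42 ℏ ≈ 6.481ℏ.
For m_l = 2: cos θ = 2/√42, θ ≈ 72.02°.
|L| − L_z,max = (√42 − 6)ℏ ≈ 0.4807ℏ.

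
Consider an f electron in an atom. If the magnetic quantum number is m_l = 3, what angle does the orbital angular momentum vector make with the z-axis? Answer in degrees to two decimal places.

θ ≈ 30.00°

The letter f corresponds to l = 3.
|L|² = l(l+1)ℏ² = 12ℏ², so |L| = 2√3 ℏ.
L_z = m_l ℏ = 3ℏ.
cos θ = L_z/|L| = 3/√12, so θ ≈ 30.00°.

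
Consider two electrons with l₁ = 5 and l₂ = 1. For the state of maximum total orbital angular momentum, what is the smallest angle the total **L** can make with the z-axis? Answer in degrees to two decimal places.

L runs from |5 − 1| = 4 to 5 + 1 = 6.
L ∈ {4, 5, 6}.
The maximum is L = 6, with |L_tot| = ℏ√(6·7) = √42 ℏ.
The minimum angle with z is arccos(6/√42) ≈ 22.21°.

θ_min ≈ 22.21°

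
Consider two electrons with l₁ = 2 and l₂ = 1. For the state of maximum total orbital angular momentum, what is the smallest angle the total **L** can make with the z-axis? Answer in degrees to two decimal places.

The total orbital quantum number L ranges from |l₁ − l₂| to l₁ + l₂ in integer steps.
Allowed values: L = 1, 2, 3.
The maximum is L = 3, with |L_tot| = ℏ√(3·4) = 2√3 ℏ.
The minimum angle with z is arccos(3/√12) ≈ 30.00°.

θ_min ≈ 30.00°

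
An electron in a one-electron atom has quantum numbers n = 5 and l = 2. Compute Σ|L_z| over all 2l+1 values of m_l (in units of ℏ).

m_l ∈ {-2, -1, 0, 1, 2}.
Σ|m_l| = 2·2(2+1)/2 = 6.

Σ|L_z| = 6 ℏ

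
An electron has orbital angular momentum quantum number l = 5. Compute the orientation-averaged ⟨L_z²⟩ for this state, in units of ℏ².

⟨L_z²⟩ = 10 ℏ²

The allowed m_l values are -5, -4, -3, -2, -1, 0, 1, 2, 3, 4, 5.
⟨L_z²⟩ = ℏ²·(Σ m_l²)/(2l+1) = ℏ²·110/11 = 10ℏ².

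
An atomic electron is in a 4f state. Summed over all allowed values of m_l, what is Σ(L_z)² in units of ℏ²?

Σ(L_z)² = 28 ℏ²

For 4f, l = 3.
m_l runs from −3 to 3, i.e. {-3, -2, -1, 0, 1, 2, 3}.
Σ m_l² = 2·(1 + 4 + 9) = 28.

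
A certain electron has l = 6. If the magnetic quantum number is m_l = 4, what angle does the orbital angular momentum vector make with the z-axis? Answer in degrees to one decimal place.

|L| = ℏ√(l(l+1)) = √42 ℏ.
L_z = m_l ℏ = 4ℏ.
cos θ = L_z/|L| = 4/√42, so θ ≈ 51.9°.

θ ≈ 51.9°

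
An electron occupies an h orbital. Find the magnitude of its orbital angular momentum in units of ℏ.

|L| = √30 ℏ ≈ 5.477ℏ

An h state has l = 5.
|L| = ℏ√(l(l+1)) = ℏ√(5·6) = √30 ℏ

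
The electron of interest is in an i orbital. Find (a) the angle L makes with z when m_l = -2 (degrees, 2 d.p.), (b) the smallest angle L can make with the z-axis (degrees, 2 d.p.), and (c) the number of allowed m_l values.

An i state has l = 6.
For m_l = -2: cos θ = -2/√42, θ ≈ 107.98°.
cos θ_min = 6/√42, so θ_min ≈ 22.21°.
There are 2l+1 = 13 values of m_l.

θ(m_l=-2) ≈ 107.98°; θ_min ≈ 22.21°; 13 values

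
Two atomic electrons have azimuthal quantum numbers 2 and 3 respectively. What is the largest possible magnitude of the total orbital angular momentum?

|L_tot|_max = √30 ℏ ≈ 5.477ℏ

The total orbital quantum number L ranges from |l₁ − l₂| to l₁ + l₂ in integer steps.
L ∈ {1, 2, 3, 4, 5}.
The largest magnitude corresponds to L = 5: |L_tot| = ℏ√(5·6) = √30 ℏ.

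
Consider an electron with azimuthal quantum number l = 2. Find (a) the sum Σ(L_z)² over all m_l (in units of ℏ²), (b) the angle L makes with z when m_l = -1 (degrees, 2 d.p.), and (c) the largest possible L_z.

Σ m_l² = 10, so Σ(L_z)² = 10 ℏ².
For m_l = -1: cos θ = -1/√6, θ ≈ 114.09°.
L_z,max = lℏ = 2ℏ.

Σ(L_z)² = 10 ℏ²; θ(m_l=-1) ≈ 114.09°; L_z,max = 2ℏ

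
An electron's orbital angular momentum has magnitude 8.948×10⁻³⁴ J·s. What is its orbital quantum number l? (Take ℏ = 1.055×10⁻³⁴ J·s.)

l = 8

Dividing by ℏ: |L|/ℏ ≈ 8.482.
l(l+1) ≈ 8.482² ≈ 71.94, so l = 8.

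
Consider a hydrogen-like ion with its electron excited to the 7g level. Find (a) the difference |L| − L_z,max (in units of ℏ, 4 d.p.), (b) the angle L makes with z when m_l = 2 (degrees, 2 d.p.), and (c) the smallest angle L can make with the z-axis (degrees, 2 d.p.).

The 7g level has l = 4.
|L| − L_z,max = (2√5 − 4)ℏ ≈ 0.4721ℏ.
For m_l = 2: cos θ = 2/√20, θ ≈ 63.43°.
cos θ_min = 4/√20, so θ_min ≈ 26.57°.

|L|−L_z,max ≈ 0.4721ℏ; θ(m_l=2) ≈ 63.43°; θ_min ≈ 26.57°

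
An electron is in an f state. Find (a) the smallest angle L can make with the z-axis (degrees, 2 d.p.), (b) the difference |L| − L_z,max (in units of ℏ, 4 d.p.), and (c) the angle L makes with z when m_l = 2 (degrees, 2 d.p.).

F corresponds to l = 3.
cos θ_min = 3/√12, so θ_min ≈ 30.00°.
|L| − L_z,max = (2√3 − 3)ℏ ≈ 0.4641ℏ.
For m_l = 2: cos θ = 2/√12, θ ≈ 54.74°.

θ_min ≈ 30.00°; |L|−L_z,max ≈ 0.4641ℏ; θ(m_l=2) ≈ 54.74°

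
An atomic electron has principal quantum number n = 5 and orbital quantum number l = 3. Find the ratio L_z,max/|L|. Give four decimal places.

|L| = 2√3 ℏ ≈ 3.4641ℏ, while L_z,max = lℏ = 3ℏ.
L_z,max/|L| = 3/√12 = 0.8660.

L_z,max/|L| = 0.8660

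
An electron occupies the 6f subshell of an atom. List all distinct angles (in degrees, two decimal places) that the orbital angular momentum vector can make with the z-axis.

θ ∈ {30.00°, 54.74°, 73.22°, 90.00°, 106.78°, 125.26°, 150.00°}

For 6f, l = 3.
|L| = ℏ√(l(l+1)) = 2√3 ℏ.
cos θ = m_l/√12 for each m_l ∈ {-3, -2, -1, 0, 1, 2, 3}.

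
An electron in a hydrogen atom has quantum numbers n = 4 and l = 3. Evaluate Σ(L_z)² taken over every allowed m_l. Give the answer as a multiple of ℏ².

Σ(L_z)² = 28 ℏ²

m_l ∈ {-3, -2, -1, 0, 1, 2, 3}.
Summing m² from −3 to 3: Σ m_l² = 28.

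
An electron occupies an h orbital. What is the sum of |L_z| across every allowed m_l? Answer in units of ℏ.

Σ|L_z| = 30 ℏ

For an h orbital, l = 5.
m_l runs from −5 to 5, i.e. {-5, -4, -3, -2, -1, 0, 1, 2, 3, 4, 5}.
Σ|m_l| = l(l+1) = 30.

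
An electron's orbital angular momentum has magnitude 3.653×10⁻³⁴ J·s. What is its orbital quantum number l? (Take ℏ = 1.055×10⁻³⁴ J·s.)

In units of ℏ, |L| ≈ 3.463.
l(l+1) ≈ 3.463² ≈ 11.99, so l = 3.

l = 3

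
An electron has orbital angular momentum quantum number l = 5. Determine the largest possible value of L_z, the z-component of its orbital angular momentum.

L_z,max = 5ℏ

L_z = m_l ℏ with m_l ∈ {−5, …, 5}; the maximum is m_l = 5.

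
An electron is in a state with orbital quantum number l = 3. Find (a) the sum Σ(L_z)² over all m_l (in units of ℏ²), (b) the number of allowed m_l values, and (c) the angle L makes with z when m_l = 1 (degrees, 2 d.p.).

Σ m_l² = 28, so Σ(L_z)² = 28 ℏ².
There are 2l+1 = 7 values of m_l.
For m_l = 1: cos θ = 1/√12, θ ≈ 73.22°.

Σ(L_z)² = 28 ℏ²; 7 values; θ(m_l=1) ≈ 73.22°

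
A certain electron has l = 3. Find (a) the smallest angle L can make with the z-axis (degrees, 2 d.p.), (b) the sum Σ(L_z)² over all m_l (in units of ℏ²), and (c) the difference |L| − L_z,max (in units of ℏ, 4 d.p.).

θ_min ≈ 30.00°; Σ(L_z)² = 28 ℏ²; |L|−L_z,max ≈ 0.4641ℏ

cos θ_min = 3/√12, so θ_min ≈ 30.00°.
Σ m_l² = 28, so Σ(L_z)² = 28 ℏ².
|L| − L_z,max = (2√3 − 3)ℏ ≈ 0.4641ℏ.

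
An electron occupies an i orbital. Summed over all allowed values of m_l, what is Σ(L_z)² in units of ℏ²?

The letter i corresponds to l = 6.
m_l ∈ {-6, -5, -4, -3, -2, -1, 0, 1, 2, 3, 4, 5, 6}.
Summing m² from −6 to 6: Σ m_l² = 182.

Σ(L_z)² = 182 ℏ²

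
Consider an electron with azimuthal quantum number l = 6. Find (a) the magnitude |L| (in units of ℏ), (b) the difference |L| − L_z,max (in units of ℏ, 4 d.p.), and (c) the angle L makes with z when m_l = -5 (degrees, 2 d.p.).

|L| = ℏ√(6·7) = √42 ℏ ≈ 6.481ℏ.
|L| − L_z,max = (√42 − 6)ℏ ≈ 0.4807ℏ.
For m_l = -5: cos θ = -5/√42, θ ≈ 140.49°.

|L| = √42 ℏ ≈ 6.481ℏ; |L|−L_z,max ≈ 0.4807ℏ; θ(m_l=-5) ≈ 140.49°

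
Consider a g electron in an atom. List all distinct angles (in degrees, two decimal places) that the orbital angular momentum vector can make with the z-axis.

For a g orbital, l = 4.
|L| = √(l(l+1)) ℏ = 2√5 ℏ.
cos θ = m_l/√20 for each m_l ∈ {-4, -3, -2, -1, 0, 1, 2, 3, 4}.

θ ∈ {26.57°, 47.87°, 63.43°, 77.08°, 90.00°, 102.92°, 116.57°, 132.13°, 153.43°}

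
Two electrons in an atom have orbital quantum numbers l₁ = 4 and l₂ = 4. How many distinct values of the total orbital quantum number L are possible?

9

The total orbital quantum number L ranges from |l₁ − l₂| to l₁ + l₂ in integer steps.
Allowed values: L = 0, 1, 2, 3, 4, 5, 6, 7, 8.
That is 9 values.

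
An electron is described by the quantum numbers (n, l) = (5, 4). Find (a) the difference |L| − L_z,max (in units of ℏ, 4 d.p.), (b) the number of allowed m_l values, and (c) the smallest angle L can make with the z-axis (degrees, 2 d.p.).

|L|−L_z,max ≈ 0.4721ℏ; 9 values; θ_min ≈ 26.57°

|L| − L_z,max = (2√5 − 4)ℏ ≈ 0.4721ℏ.
There are 2l+1 = 9 values of m_l.
cos θ_min = 4/√20, so θ_min ≈ 26.57°.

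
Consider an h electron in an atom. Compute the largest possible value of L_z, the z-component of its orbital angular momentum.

L_z,max = 5ℏ

For an h orbital, l = 5.
L_z = m_l ℏ with m_l ∈ {−5, …, 5}; the maximum is m_l = 5.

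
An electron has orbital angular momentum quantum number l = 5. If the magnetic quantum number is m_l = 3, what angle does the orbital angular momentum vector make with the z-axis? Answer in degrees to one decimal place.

|L|² = l(l+1)ℏ² = 30ℏ², so |L| = √30 ℏ.
L_z = m_l ℏ = 3ℏ.
cos θ = L_z/|L| = 3/√30, so θ ≈ 56.8°.

θ ≈ 56.8°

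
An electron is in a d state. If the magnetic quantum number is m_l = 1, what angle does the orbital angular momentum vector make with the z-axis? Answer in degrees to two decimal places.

θ ≈ 65.91°

A d state has l = 2.
|L|² = l(l+1)ℏ² = 6ℏ², so |L| = √6 ℏ.
L_z = m_l ℏ = 1ℏ.
cos θ = L_z/|L| = 1/√6, so θ ≈ 65.91°.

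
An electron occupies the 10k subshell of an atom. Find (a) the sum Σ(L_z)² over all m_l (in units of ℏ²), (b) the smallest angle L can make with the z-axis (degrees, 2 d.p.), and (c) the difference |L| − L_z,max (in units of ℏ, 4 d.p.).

Σ(L_z)² = 280 ℏ²; θ_min ≈ 20.70°; |L|−L_z,max ≈ 0.4833ℏ

10k means n = 10, l = 7.
Σ m_l² = 280, so Σ(L_z)² = 280 ℏ².
cos θ_min = 7/√56, so θ_min ≈ 20.70°.
|L| − L_z,max = (2√14 − 7)ℏ ≈ 0.4833ℏ.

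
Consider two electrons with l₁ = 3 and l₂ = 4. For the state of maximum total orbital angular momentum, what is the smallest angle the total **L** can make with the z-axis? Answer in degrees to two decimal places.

By the triangle rule, |l₁ − l₂| ≤ L ≤ l₁ + l₂.
Allowed values: L = 1, 2, 3, 4, 5, 6, 7.
The maximum is L = 7, with |L_tot| = ℏ√(7·8) = 2√14 ℏ.
The minimum angle with z is arccos(7/√56) ≈ 20.70°.

θ_min ≈ 20.70°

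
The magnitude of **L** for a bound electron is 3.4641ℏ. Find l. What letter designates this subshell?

|L| = ℏ√(l(l+1)), so l(l+1) = 12.
Solving: l = 3.

l = 3 (f orbital)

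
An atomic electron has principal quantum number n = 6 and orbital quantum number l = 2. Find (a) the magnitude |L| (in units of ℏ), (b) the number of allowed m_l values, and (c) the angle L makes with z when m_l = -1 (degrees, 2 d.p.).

|L| = ℏ√(2·3) = √6 ℏ ≈ 2.449ℏ.
There are 2l+1 = 5 values of m_l.
For m_l = -1: cos θ = -1/√6, θ ≈ 114.09°.

|L| = √6 ℏ ≈ 2.449ℏ; 5 values; θ(m_l=-1) ≈ 114.09°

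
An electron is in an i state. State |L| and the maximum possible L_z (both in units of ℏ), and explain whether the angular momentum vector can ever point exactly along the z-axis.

No: L_z,max = 6ℏ < |L| = √42 ℏ ≈ 6.481ℏ

An i state has l = 6.
|L| = √42 ℏ ≈ 6.4807ℏ, while L_z,max = lℏ = 6ℏ.
Since |L| > L_z,max, the vector can never point exactly along z; the closest it comes is θ_min = arccos(6/√42) ≈ 22.2°.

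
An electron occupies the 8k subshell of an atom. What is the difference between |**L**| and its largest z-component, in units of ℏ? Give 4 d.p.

The 8k subshell has l = 7.
|L| = 2√14 ℏ ≈ 7.4833ℏ, while L_z,max = lℏ = 7ℏ.
The difference is (2√14 − 7)ℏ ≈ 0.4833ℏ.

|L| − L_z,max ≈ 0.4833ℏ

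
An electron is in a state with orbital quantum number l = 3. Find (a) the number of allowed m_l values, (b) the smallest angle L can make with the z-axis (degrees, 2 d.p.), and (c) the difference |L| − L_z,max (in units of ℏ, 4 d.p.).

7 values; θ_min ≈ 30.00°; |L|−L_z,max ≈ 0.4641ℏ

There are 2l+1 = 7 values of m_l.
cos θ_min = 3/√12, so θ_min ≈ 30.00°.
|L| − L_z,max = (2√3 − 3)ℏ ≈ 0.4641ℏ.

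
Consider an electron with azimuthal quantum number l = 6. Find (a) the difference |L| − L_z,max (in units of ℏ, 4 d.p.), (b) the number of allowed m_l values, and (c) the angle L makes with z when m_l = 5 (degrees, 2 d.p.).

|L|−L_z,max ≈ 0.4807ℏ; 13 values; θ(m_l=5) ≈ 39.51°

|L| − L_z,max = (√42 − 6)ℏ ≈ 0.4807ℏ.
There are 2l+1 = 13 values of m_l.
For m_l = 5: cos θ = 5/√42, θ ≈ 39.51°.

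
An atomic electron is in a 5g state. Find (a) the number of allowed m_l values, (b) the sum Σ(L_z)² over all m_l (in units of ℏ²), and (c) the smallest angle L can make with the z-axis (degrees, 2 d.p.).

5g means n = 5, l = 4.
There are 2l+1 = 9 values of m_l.
Σ m_l² = 60, so Σ(L_z)² = 60 ℏ².
cos θ_min = 4/√20, so θ_min ≈ 26.57°.

9 values; Σ(L_z)² = 60 ℏ²; θ_min ≈ 26.57°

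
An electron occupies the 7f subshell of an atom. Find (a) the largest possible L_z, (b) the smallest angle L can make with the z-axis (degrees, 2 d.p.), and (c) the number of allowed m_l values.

L_z,max = 3ℏ; θ_min ≈ 30.00°; 7 values

7f means n = 7, l = 3.
L_z,max = lℏ = 3ℏ.
cos θ_min = 3/√12, so θ_min ≈ 30.00°.
There are 2l+1 = 7 values of m_l.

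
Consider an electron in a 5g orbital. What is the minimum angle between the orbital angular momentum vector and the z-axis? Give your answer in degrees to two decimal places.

For 5g, l = 4.
|L| = ℏ√(l(l+1)) = 2√5 ℏ.
The smallest angle corresponds to the largest L_z, i.e. m_l = l = 4, giving L_z = 4ℏ.
cos θ_min = 4/√20, so θ_min ≈ 26.57°.

θ_min ≈ 26.57°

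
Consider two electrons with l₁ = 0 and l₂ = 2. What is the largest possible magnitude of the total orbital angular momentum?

By the triangle rule, |l₁ − l₂| ≤ L ≤ l₁ + l₂.
So L can be 2.
The largest magnitude corresponds to L = 2: |L_tot| = ℏ√(2·3) = √6 ℏ.

|L_tot|_max = √6 ℏ ≈ 2.449ℏ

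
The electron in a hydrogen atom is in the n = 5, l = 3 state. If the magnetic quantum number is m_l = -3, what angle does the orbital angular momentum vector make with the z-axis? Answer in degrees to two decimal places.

|L| = ℏ√(l(l+1)) = 2√3 ℏ.
L_z = m_l ℏ = −3ℏ.
cos θ = L_z/|L| = -3/√12, so θ ≈ 150.00°.

θ ≈ 150.00°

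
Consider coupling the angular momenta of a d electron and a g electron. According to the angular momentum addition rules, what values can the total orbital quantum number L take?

L = 2, 3, 4, 5, 6

Angular momentum addition gives L = |l₁ − l₂|, …, l₁ + l₂.
So L can be 2, 3, 4, 5, 6.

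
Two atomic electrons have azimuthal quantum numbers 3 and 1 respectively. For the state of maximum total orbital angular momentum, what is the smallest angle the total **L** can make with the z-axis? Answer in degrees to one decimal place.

The total orbital quantum number L ranges from |l₁ − l₂| to l₁ + l₂ in integer steps.
So L can be 2, 3, 4.
The maximum is L = 4, with |L_tot| = ℏ√(4·5) = 2√5 ℏ.
The minimum angle with z is arccos(4/√20) ≈ 26.6°.

θ_min ≈ 26.6°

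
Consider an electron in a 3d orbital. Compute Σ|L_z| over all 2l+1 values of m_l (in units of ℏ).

3d means n = 3, l = 2.
The allowed m_l values are -2, -1, 0, 1, 2.
Σ|m_l| = l(l+1) = 6.

Σ|L_z| = 6 ℏ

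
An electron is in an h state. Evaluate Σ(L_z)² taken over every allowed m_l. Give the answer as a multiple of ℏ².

An h state has l = 5.
m_l runs from −5 to 5, i.e. {-5, -4, -3, -2, -1, 0, 1, 2, 3, 4, 5}.
Σ m_l² = l(l+1)(2l+1)/3 = 5·6·11/3 = 110.

Σ(L_z)² = 110 ℏ²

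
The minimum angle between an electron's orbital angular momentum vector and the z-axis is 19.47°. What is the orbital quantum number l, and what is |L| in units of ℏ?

At minimum angle, m_l = l, so cos θ = l/√(l(l+1)); cos²θ = l/(l+1) = 0.8889.
l = cos²θ/sin²θ ≈ 8.
Then |L| = ℏ√(8·9) = 6√2 ℏ.

l = 8, |L| = 6√2 ℏ ≈ 8.485ℏ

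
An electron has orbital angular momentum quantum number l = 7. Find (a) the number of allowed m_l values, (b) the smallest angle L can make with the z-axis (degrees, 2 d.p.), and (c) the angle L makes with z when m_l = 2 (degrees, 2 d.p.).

15 values; θ_min ≈ 20.70°; θ(m_l=2) ≈ 74.50°

There are 2l+1 = 15 values of m_l.
cos θ_min = 7/√56, so θ_min ≈ 20.70°.
For m_l = 2: cos θ = 2/√56, θ ≈ 74.50°.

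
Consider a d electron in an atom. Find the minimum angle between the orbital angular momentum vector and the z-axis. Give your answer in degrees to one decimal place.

A d state has l = 2.
|L| = ℏ√(l(l+1)) = √6 ℏ.
The smallest angle corresponds to the largest L_z, i.e. m_l = l = 2, giving L_z = 2ℏ.
cos θ_min = 2/√6, so θ_min ≈ 35.3°.

θ_min ≈ 35.3°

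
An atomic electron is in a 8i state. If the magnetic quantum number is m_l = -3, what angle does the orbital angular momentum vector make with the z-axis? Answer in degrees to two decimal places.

For 8i, l = 6.
|L| = √(l(l+1)) ℏ = √42 ℏ.
L_z = m_l ℏ = −3ℏ.
cos θ = L_z/|L| = -3/√42, so θ ≈ 117.58°.

θ ≈ 117.58°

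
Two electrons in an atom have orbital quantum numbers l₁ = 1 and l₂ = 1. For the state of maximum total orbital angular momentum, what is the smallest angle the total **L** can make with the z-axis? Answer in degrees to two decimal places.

θ_min ≈ 35.26°

Angular momentum addition gives L = |l₁ − l₂|, …, l₁ + l₂.
L ∈ {0, 1, 2}.
The maximum is L = 2, with |L_tot| = ℏ√(2·3) = √6 ℏ.
The minimum angle with z is arccos(2/√6) ≈ 35.26°.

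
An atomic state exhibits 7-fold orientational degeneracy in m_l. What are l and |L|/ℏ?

l = 3, |L| = 2√3 ℏ ≈ 3.464ℏ

2l + 1 = 7 ⇒ l = 3.
Then |L| = √(l(l+1)) ℏ = 2√3 ℏ.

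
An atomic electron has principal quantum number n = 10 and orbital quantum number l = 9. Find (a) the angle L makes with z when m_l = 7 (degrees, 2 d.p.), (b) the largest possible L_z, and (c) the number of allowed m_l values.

For m_l = 7: cos θ = 7/√90, θ ≈ 42.45°.
L_z,max = lℏ = 9ℏ.
There are 2l+1 = 19 values of m_l.

θ(m_l=7) ≈ 42.45°; L_z,max = 9ℏ; 19 values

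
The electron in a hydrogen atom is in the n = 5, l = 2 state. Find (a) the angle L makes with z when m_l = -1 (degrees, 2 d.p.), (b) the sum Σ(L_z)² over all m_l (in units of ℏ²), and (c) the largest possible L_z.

θ(m_l=-1) ≈ 114.09°; Σ(L_z)² = 10 ℏ²; L_z,max = 2ℏ

For m_l = -1: cos θ = -1/√6, θ ≈ 114.09°.
Σ m_l² = 10, so Σ(L_z)² = 10 ℏ².
L_z,max = lℏ = 2ℏ.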